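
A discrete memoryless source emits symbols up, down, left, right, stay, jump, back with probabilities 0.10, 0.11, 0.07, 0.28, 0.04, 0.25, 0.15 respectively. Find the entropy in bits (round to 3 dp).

2.562 bits

H = −Σ pᵢ log₂ pᵢ.
−0.10·log₂(0.10) = 0.3322
−0.11·log₂(0.11) = 0.3503
−0.07·log₂(0.07) = 0.2686
−0.28·log₂(0.28) = 0.5142
−0.04·log₂(0.04) = 0.1858
−0.25·log₂(0.25) = 0.5000
−0.15·log₂(0.15) = 0.4105
Sum ≈ 2.5616 → 2.562 bits.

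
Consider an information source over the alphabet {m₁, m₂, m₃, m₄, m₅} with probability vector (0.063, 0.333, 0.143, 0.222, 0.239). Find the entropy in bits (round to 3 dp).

H = −Σ pᵢ log₂ pᵢ.
−0.063·log₂(0.063) = 0.2513
−0.333·log₂(0.333) = 0.5283
−0.143·log₂(0.143) = 0.4012
−0.222·log₂(0.222) = 0.4820
−0.239·log₂(0.239) = 0.4935
Sum ≈ 2.1564 → 2.156 bits.

2.156 bits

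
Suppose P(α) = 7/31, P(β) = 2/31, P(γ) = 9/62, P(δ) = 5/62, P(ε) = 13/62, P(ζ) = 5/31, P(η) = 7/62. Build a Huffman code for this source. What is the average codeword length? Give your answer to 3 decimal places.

Repeatedly combine the two least-probable nodes; the expected code length is the sum of the merged weights.
merge 2/31 + 5/62 → 9/62
merge 7/62 + 9/62 → 8/31
merge 9/62 + 5/31 → 19/62
merge 13/62 + 7/31 → 27/62
merge 8/31 + 19/62 → 35/62
merge 27/62 + 35/62 → 1
L = 9/62 + 8/31 + 19/62 + 27/62 + 35/62 + 1 = 84/31 ≈ 2.710 bits/symbol.

2.710 bits/symbol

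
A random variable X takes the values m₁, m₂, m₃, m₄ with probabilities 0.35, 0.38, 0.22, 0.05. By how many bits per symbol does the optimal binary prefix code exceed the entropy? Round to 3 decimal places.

0.133 bits

Entropy H = −Σ p log₂ p ≈ 1.7572 bits.
Huffman merges: 1/20+11/50→27/100; 27/100+7/20→31/50; 19/50+31/50→1. L = 189/100 ≈ 1.8900.
L − H = 1.8900 − 1.7572 = 0.133 bits.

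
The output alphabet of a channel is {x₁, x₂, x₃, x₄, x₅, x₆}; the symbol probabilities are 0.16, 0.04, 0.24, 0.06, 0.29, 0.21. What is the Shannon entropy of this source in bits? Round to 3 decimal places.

H = −Σ pᵢ log₂ pᵢ.
−0.16·log₂(0.16) = 0.4230
−0.04·log₂(0.04) = 0.1858
−0.24·log₂(0.24) = 0.4941
−0.06·log₂(0.06) = 0.2435
−0.29·log₂(0.29) = 0.5179
−0.21·log₂(0.21) = 0.4728
Sum ≈ 2.3372 → 2.337 bits.

2.337 bits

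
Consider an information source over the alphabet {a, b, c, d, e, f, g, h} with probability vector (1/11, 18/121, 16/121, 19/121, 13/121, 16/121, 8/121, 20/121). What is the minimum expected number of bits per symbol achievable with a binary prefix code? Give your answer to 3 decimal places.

Repeatedly combine the two least-probable nodes; the expected code length is the sum of the merged weights.
merge 8/121 + 1/11 → 19/121
merge 13/121 + 16/121 → 29/121
merge 16/121 + 18/121 → 34/121
merge 19/121 + 19/121 → 38/121
merge 20/121 + 29/121 → 49/121
merge 34/121 + 38/121 → 72/121
merge 49/121 + 72/121 → 1
L = 19/121 + 29/121 + 34/121 + 38/121 + 49/121 + 72/121 + 1 = 362/121 ≈ 2.992 bits/symbol.

2.992 bits/symbol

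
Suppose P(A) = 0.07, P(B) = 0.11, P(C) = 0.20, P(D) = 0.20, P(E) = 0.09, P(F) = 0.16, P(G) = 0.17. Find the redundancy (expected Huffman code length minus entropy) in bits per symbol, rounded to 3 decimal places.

Entropy H = −Σ p log₂ p ≈ 2.7179 bits.
Huffman merges: 7/100+9/100→4/25; 11/100+4/25→27/100; 4/25+17/100→33/100; 1/5+1/5→2/5; 27/100+33/100→3/5; 2/5+3/5→1. L = 69/25 ≈ 2.7600.
L − H = 2.7600 − 2.7179 = 0.042 bits.

0.042 bits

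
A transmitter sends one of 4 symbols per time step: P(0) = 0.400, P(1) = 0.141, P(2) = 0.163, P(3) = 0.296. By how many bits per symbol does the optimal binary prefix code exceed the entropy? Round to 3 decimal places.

0.030 bits

Entropy H = −Σ p log₂ p ≈ 1.8737 bits.
Huffman merges: 141/1000+163/1000→38/125; 37/125+38/125→3/5; 2/5+3/5→1. L = 238/125 ≈ 1.9040.
L − H = 1.9040 − 1.8737 = 0.030 bits.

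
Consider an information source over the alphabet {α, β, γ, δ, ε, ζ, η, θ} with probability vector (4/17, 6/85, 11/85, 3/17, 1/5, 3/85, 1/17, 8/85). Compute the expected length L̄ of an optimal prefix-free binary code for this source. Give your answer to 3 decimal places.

Repeatedly combine the two least-probable nodes; the expected code length is the sum of the merged weights.
merge 3/85 + 1/17 → 8/85
merge 6/85 + 8/85 → 14/85
merge 8/85 + 11/85 → 19/85
merge 14/85 + 3/17 → 29/85
merge 1/5 + 19/85 → 36/85
merge 4/17 + 29/85 → 49/85
merge 36/85 + 49/85 → 1
L = 8/85 + 14/85 + 19/85 + 29/85 + 36/85 + 49/85 + 1 = 48/17 ≈ 2.824 bits/symbol.

2.824 bits/symbol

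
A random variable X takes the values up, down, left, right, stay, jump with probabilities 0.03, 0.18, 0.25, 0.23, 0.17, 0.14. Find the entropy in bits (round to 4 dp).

2.4164 bits

H = −Σ pᵢ log₂ pᵢ.
−0.03·log₂(0.03) = 0.1518
−0.18·log₂(0.18) = 0.4453
−0.25·log₂(0.25) = 0.5000
−0.23·log₂(0.23) = 0.4877
−0.17·log₂(0.17) = 0.4346
−0.14·log₂(0.14) = 0.3971
Sum ≈ 2.4164 → 2.4164 bits.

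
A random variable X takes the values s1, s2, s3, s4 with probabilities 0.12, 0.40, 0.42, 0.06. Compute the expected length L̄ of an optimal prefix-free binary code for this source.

Repeatedly combine the two least-probable nodes; the expected code length is the sum of the merged weights.
merge 3/50 + 3/25 → 9/50
merge 9/50 + 2/5 → 29/50
merge 21/50 + 29/50 → 1
L = 9/50 + 29/50 + 1 = 44/25 = 1.76 bits/symbol.

1.76 bits/symbol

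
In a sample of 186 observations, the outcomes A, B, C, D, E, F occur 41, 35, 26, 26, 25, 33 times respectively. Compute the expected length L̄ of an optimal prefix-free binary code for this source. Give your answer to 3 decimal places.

2.591 bits/symbol

Probabilities are the counts divided by 186.
Repeatedly combine the two least-probable nodes; the expected code length is the sum of the merged weights.
merge 25/186 + 13/93 → 17/62
merge 13/93 + 11/62 → 59/186
merge 35/186 + 41/186 → 38/93
merge 17/62 + 59/186 → 55/93
merge 38/93 + 55/93 → 1
L = 17/62 + 59/186 + 38/93 + 55/93 + 1 = 241/93 ≈ 2.591 bits/symbol.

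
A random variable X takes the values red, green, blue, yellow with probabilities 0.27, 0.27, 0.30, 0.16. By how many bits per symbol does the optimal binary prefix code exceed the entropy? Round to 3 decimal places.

Entropy H = −Σ p log₂ p ≈ 1.9641 bits.
Huffman merges: 4/25+27/100→43/100; 27/100+3/10→57/100; 43/100+57/100→1. L = 2 ≈ 2.0000.
L − H = 2.0000 − 1.9641 = 0.036 bits.

0.036 bits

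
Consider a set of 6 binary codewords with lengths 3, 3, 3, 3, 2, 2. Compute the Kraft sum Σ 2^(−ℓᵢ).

1

With common denominator 2^3 = 8: Σ 2^(−ℓᵢ) = 1/8 + 1/8 + 1/8 + 1/8 + 2/8 + 2/8 = 8/8 = 1.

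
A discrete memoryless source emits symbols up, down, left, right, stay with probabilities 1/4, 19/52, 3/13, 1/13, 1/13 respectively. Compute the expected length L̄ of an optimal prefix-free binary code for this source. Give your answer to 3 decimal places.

2.154 bits/symbol

Repeatedly combine the two least-probable nodes; the expected code length is the sum of the merged weights.
merge 1/13 + 1/13 → 2/13
merge 2/13 + 3/13 → 5/13
merge 1/4 + 19/52 → 8/13
merge 5/13 + 8/13 → 1
L = 2/13 + 5/13 + 8/13 + 1 = 28/13 ≈ 2.154 bits/symbol.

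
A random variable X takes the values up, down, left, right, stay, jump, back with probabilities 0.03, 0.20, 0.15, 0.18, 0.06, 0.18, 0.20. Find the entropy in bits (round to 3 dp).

H = −Σ pᵢ log₂ pᵢ.
−0.03·log₂(0.03) = 0.1518
−0.20·log₂(0.20) = 0.4644
−0.15·log₂(0.15) = 0.4105
−0.18·log₂(0.18) = 0.4453
−0.06·log₂(0.06) = 0.2435
−0.18·log₂(0.18) = 0.4453
−0.20·log₂(0.20) = 0.4644
Sum ≈ 2.6252 → 2.625 bits.

2.625 bits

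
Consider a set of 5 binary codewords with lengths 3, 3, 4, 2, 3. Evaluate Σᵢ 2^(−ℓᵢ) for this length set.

0.6875

With common denominator 2^4 = 16: Σ 2^(−ℓᵢ) = 2/16 + 2/16 + 1/16 + 4/16 + 2/16 = 11/16 = 0.6875.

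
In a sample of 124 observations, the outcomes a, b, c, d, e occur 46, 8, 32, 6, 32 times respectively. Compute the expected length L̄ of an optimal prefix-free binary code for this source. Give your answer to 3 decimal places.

Probabilities are the counts divided by 124.
Repeatedly combine the two least-probable nodes; the expected code length is the sum of the merged weights.
merge 3/62 + 2/31 → 7/62
merge 7/62 + 8/31 → 23/62
merge 8/31 + 23/62 → 39/62
merge 23/62 + 39/62 → 1
L = 7/62 + 23/62 + 39/62 + 1 = 131/62 ≈ 2.113 bits/symbol.

2.113 bits/symbol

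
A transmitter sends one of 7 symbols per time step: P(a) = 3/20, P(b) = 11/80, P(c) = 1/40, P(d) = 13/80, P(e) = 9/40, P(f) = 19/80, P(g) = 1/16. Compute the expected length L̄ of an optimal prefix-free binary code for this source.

2.625 bits/symbol

Repeatedly combine the two least-probable nodes; the expected code length is the sum of the merged weights.
merge 1/40 + 1/16 → 7/80
merge 7/80 + 11/80 → 9/40
merge 3/20 + 13/80 → 5/16
merge 9/40 + 9/40 → 9/20
merge 19/80 + 5/16 → 11/20
merge 9/20 + 11/20 → 1
L = 7/80 + 9/40 + 5/16 + 9/20 + 11/20 + 1 = 21/8 = 2.625 bits/symbol.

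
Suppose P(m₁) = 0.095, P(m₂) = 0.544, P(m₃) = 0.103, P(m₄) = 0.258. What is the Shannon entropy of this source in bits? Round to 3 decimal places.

1.642 bits

H = −Σ pᵢ log₂ pᵢ.
−0.095·log₂(0.095) = 0.3226
−0.544·log₂(0.544) = 0.4778
−0.103·log₂(0.103) = 0.3378
−0.258·log₂(0.258) = 0.5043
Sum ≈ 1.6425 → 1.642 bits.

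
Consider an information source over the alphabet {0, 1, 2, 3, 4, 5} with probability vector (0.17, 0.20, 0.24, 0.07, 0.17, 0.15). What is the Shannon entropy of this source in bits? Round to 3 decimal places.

H = −Σ pᵢ log₂ pᵢ.
−0.17·log₂(0.17) = 0.4346
−0.20·log₂(0.20) = 0.4644
−0.24·log₂(0.24) = 0.4941
−0.07·log₂(0.07) = 0.2686
−0.17·log₂(0.17) = 0.4346
−0.15·log₂(0.15) = 0.4105
Sum ≈ 2.5068 → 2.507 bits.

2.507 bits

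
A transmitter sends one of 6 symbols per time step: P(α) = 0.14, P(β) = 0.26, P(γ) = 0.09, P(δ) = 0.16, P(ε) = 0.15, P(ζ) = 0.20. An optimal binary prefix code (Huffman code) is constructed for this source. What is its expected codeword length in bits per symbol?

2.54 bits/symbol

Repeatedly combine the two least-probable nodes; the expected code length is the sum of the merged weights.
merge 9/100 + 7/50 → 23/100
merge 3/20 + 4/25 → 31/100
merge 1/5 + 23/100 → 43/100
merge 13/50 + 31/100 → 57/100
merge 43/100 + 57/100 → 1
L = 23/100 + 31/100 + 43/100 + 57/100 + 1 = 127/50 = 2.54 bits/symbol.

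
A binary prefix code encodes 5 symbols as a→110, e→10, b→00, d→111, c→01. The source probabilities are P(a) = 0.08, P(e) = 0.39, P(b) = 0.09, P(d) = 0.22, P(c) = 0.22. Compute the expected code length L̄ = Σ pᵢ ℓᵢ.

L̄ = Σ pᵢ·ℓᵢ = 0.08·3 + 0.39·2 + 0.09·2 + 0.22·3 + 0.22·2 = 2.3 bits/symbol.

2.3 bits/symbol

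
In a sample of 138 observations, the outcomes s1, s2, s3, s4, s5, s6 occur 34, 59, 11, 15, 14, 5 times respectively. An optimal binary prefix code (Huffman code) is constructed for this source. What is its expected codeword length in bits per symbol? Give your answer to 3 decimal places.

2.225 bits/symbol

Probabilities are the counts divided by 138.
Repeatedly combine the two least-probable nodes; the expected code length is the sum of the merged weights.
merge 5/138 + 11/138 → 8/69
merge 7/69 + 5/46 → 29/138
merge 8/69 + 29/138 → 15/46
merge 17/69 + 15/46 → 79/138
merge 59/138 + 79/138 → 1
L = 8/69 + 29/138 + 15/46 + 79/138 + 1 = 307/138 ≈ 2.225 bits/symbol.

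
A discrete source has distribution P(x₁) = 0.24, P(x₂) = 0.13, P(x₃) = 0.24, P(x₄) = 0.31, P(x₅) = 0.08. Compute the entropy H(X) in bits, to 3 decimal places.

H = −Σ pᵢ log₂ pᵢ.
−0.24·log₂(0.24) = 0.4941
−0.13·log₂(0.13) = 0.3826
−0.24·log₂(0.24) = 0.4941
−0.31·log₂(0.31) = 0.5238
−0.08·log₂(0.08) = 0.2915
Sum ≈ 2.1862 → 2.186 bits.

2.186 bits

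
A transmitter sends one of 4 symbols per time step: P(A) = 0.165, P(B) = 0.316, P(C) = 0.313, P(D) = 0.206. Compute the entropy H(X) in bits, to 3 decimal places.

H = −Σ pᵢ log₂ pᵢ.
−0.165·log₂(0.165) = 0.4289
−0.316·log₂(0.316) = 0.5252
−0.313·log₂(0.313) = 0.5245
−0.206·log₂(0.206) = 0.4695
Sum ≈ 1.9482 → 1.948 bits.

1.948 bits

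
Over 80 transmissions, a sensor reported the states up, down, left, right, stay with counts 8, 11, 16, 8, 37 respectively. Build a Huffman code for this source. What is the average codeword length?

Probabilities are the counts divided by 80.
Repeatedly combine the two least-probable nodes; the expected code length is the sum of the merged weights.
merge 1/10 + 1/10 → 1/5
merge 11/80 + 1/5 → 27/80
merge 1/5 + 27/80 → 43/80
merge 37/80 + 43/80 → 1
L = 1/5 + 27/80 + 43/80 + 1 = 83/40 = 2.075 bits/symbol.

2.075 bits/symbol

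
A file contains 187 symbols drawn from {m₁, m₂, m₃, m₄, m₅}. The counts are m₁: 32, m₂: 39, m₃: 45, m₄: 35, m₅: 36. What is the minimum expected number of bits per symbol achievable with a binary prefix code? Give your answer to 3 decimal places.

2.358 bits/symbol

Probabilities are the counts divided by 187.
Repeatedly combine the two least-probable nodes; the expected code length is the sum of the merged weights.
merge 32/187 + 35/187 → 67/187
merge 36/187 + 39/187 → 75/187
merge 45/187 + 67/187 → 112/187
merge 75/187 + 112/187 → 1
L = 67/187 + 75/187 + 112/187 + 1 = 441/187 ≈ 2.358 bits/symbol.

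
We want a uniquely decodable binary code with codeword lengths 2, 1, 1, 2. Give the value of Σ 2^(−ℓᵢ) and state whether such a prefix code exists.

With common denominator 2^2 = 4: Σ 2^(−ℓᵢ) = 1/4 + 2/4 + 2/4 + 1/4 = 6/4 = 1.5.
Kraft's inequality requires Σ ≤ 1; here Σ = 1.5 > 1, so no such prefix code exists.

1.5; no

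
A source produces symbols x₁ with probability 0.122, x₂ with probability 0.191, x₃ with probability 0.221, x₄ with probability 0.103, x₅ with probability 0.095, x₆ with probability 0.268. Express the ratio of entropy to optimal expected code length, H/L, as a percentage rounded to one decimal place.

98.7%

Entropy H = −Σ p log₂ p ≈ 2.4773 bits.
Huffman merges: 19/200+103/1000→99/500; 61/500+191/1000→313/1000; 99/500+221/1000→419/1000; 67/250+313/1000→581/1000; 419/1000+581/1000→1. L = 2511/1000 ≈ 2.5110.
Efficiency = H/L = 2.4773/2.5110 = 98.7%.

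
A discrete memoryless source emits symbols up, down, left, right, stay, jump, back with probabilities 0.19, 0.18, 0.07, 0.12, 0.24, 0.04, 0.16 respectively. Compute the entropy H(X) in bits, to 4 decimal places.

2.6391 bits

H = −Σ pᵢ log₂ pᵢ.
−0.19·log₂(0.19) = 0.4552
−0.18·log₂(0.18) = 0.4453
−0.07·log₂(0.07) = 0.2686
−0.12·log₂(0.12) = 0.3671
−0.24·log₂(0.24) = 0.4941
−0.04·log₂(0.04) = 0.1858
−0.16·log₂(0.16) = 0.4230
Sum ≈ 2.6391 → 2.6391 bits.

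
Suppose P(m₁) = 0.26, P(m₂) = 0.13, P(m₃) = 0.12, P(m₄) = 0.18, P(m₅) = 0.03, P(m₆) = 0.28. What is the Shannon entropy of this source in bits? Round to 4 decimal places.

H = −Σ pᵢ log₂ pᵢ.
−0.26·log₂(0.26) = 0.5053
−0.13·log₂(0.13) = 0.3826
−0.12·log₂(0.12) = 0.3671
−0.18·log₂(0.18) = 0.4453
−0.03·log₂(0.03) = 0.1518
−0.28·log₂(0.28) = 0.5142
Sum ≈ 2.3663 → 2.3663 bits.

2.3663 bits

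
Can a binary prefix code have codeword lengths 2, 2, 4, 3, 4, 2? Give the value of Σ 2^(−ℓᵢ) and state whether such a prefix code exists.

1; yes

With common denominator 2^4 = 16: Σ 2^(−ℓᵢ) = 4/16 + 4/16 + 1/16 + 2/16 + 1/16 + 4/16 = 16/16 = 1.
Kraft's inequality requires Σ ≤ 1; here Σ = 1 ≤ 1, so such a prefix code exists.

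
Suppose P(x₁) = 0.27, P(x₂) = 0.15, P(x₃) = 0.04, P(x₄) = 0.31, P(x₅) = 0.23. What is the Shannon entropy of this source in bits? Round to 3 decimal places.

2.118 bits

H = −Σ pᵢ log₂ pᵢ.
−0.27·log₂(0.27) = 0.5100
−0.15·log₂(0.15) = 0.4105
−0.04·log₂(0.04) = 0.1858
−0.31·log₂(0.31) = 0.5238
−0.23·log₂(0.23) = 0.4877
Sum ≈ 2.1178 → 2.118 bits.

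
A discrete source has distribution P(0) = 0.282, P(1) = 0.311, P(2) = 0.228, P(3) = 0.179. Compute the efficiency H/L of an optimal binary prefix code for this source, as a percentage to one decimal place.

98.5%

Entropy H = −Σ p log₂ p ≈ 1.9696 bits.
Huffman merges: 179/1000+57/250→407/1000; 141/500+311/1000→593/1000; 407/1000+593/1000→1. L = 2 ≈ 2.0000.
Efficiency = H/L = 1.9696/2.0000 = 98.5%.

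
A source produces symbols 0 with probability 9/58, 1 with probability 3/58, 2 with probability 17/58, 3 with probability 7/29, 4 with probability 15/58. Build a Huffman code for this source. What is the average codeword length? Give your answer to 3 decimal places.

2.207 bits/symbol

Repeatedly combine the two least-probable nodes; the expected code length is the sum of the merged weights.
merge 3/58 + 9/58 → 6/29
merge 6/29 + 7/29 → 13/29
merge 15/58 + 17/58 → 16/29
merge 13/29 + 16/29 → 1
L = 6/29 + 13/29 + 16/29 + 1 = 64/29 ≈ 2.207 bits/symbol.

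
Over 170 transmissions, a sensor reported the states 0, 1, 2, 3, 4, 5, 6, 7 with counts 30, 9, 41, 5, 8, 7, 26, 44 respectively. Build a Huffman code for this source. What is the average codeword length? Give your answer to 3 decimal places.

2.665 bits/symbol

Probabilities are the counts divided by 170.
Repeatedly combine the two least-probable nodes; the expected code length is the sum of the merged weights.
merge 1/34 + 7/170 → 6/85
merge 4/85 + 9/170 → 1/10
merge 6/85 + 1/10 → 29/170
merge 13/85 + 29/170 → 11/34
merge 3/17 + 41/170 → 71/170
merge 22/85 + 11/34 → 99/170
merge 71/170 + 99/170 → 1
L = 6/85 + 1/10 + 29/170 + 11/34 + 71/170 + 99/170 + 1 = 453/170 ≈ 2.665 bits/symbol.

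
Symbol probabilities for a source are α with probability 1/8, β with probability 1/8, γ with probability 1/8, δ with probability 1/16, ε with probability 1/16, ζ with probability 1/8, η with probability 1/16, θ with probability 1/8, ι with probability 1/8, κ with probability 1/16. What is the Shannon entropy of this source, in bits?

3.25 bits

Each probability is a power of 1/2, so log₂(1/p) is an integer.
H = Σ p·log₂(1/p) = 1/8·3 + 1/8·3 + 1/8·3 + 1/16·4 + 1/16·4 + 1/8·3 + 1/16·4 + 1/8·3 + 1/8·3 + 1/16·4 = 3.25 bits.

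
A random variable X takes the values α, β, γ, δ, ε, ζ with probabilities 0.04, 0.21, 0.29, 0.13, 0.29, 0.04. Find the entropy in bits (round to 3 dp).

H = −Σ pᵢ log₂ pᵢ.
−0.04·log₂(0.04) = 0.1858
−0.21·log₂(0.21) = 0.4728
−0.29·log₂(0.29) = 0.5179
−0.13·log₂(0.13) = 0.3826
−0.29·log₂(0.29) = 0.5179
−0.04·log₂(0.04) = 0.1858
Sum ≈ 2.2628 → 2.263 bits.

2.263 bits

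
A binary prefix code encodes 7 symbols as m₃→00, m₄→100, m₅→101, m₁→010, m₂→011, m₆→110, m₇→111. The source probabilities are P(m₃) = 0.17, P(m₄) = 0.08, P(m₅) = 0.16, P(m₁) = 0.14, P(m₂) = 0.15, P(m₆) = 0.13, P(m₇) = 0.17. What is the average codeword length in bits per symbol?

L̄ = Σ pᵢ·ℓᵢ = 0.17·2 + 0.08·3 + 0.16·3 + 0.14·3 + 0.15·3 + 0.13·3 + 0.17·3 = 2.83 bits/symbol.

2.83 bits/symbol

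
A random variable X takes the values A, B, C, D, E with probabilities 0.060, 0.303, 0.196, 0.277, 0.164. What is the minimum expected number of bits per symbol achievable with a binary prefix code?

Repeatedly combine the two least-probable nodes; the expected code length is the sum of the merged weights.
merge 3/50 + 41/250 → 28/125
merge 49/250 + 28/125 → 21/50
merge 277/1000 + 303/1000 → 29/50
merge 21/50 + 29/50 → 1
L = 28/125 + 21/50 + 29/50 + 1 = 278/125 = 2.224 bits/symbol.

2.224 bits/symbol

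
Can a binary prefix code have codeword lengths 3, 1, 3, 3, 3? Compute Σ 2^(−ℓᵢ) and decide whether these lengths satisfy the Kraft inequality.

1; yes

With common denominator 2^3 = 8: Σ 2^(−ℓᵢ) = 1/8 + 4/8 + 1/8 + 1/8 + 1/8 = 8/8 = 1.
Kraft's inequality requires Σ ≤ 1; here Σ = 1 ≤ 1, so such a prefix code exists.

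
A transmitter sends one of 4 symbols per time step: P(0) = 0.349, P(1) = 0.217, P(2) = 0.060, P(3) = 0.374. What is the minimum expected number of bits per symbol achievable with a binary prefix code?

Repeatedly combine the two least-probable nodes; the expected code length is the sum of the merged weights.
merge 3/50 + 217/1000 → 277/1000
merge 277/1000 + 349/1000 → 313/500
merge 187/500 + 313/500 → 1
L = 277/1000 + 313/500 + 1 = 1903/1000 = 1.903 bits/symbol.

1.903 bits/symbol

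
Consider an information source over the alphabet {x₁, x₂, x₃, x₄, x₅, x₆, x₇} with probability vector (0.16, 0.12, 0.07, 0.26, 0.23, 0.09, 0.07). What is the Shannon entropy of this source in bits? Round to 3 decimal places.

2.633 bits

H = −Σ pᵢ log₂ pᵢ.
−0.16·log₂(0.16) = 0.4230
−0.12·log₂(0.12) = 0.3671
−0.07·log₂(0.07) = 0.2686
−0.26·log₂(0.26) = 0.5053
−0.23·log₂(0.23) = 0.4877
−0.09·log₂(0.09) = 0.3127
−0.07·log₂(0.07) = 0.2686
Sum ≈ 2.6328 → 2.633 bits.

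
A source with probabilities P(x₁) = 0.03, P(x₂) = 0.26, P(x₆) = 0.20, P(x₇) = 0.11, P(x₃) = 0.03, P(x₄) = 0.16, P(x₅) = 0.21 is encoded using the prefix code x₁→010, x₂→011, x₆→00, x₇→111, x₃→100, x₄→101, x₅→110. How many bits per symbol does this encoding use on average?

2.8 bits/symbol

L̄ = Σ pᵢ·ℓᵢ = 0.03·3 + 0.26·3 + 0.20·2 + 0.11·3 + 0.03·3 + 0.16·3 + 0.21·3 = 2.8 bits/symbol.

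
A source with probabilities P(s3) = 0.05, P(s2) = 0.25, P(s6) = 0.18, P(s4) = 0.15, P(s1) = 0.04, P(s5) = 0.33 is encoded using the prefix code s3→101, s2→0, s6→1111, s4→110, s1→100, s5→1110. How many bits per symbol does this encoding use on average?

3.01 bits/symbol

L̄ = Σ pᵢ·ℓᵢ = 0.05·3 + 0.25·1 + 0.18·4 + 0.15·3 + 0.04·3 + 0.33·4 = 3.01 bits/symbol.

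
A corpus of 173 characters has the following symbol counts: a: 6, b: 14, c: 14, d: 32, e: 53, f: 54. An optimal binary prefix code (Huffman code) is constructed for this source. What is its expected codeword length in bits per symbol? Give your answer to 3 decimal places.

Probabilities are the counts divided by 173.
Repeatedly combine the two least-probable nodes; the expected code length is the sum of the merged weights.
merge 6/173 + 14/173 → 20/173
merge 14/173 + 20/173 → 34/173
merge 32/173 + 34/173 → 66/173
merge 53/173 + 54/173 → 107/173
merge 66/173 + 107/173 → 1
L = 20/173 + 34/173 + 66/173 + 107/173 + 1 = 400/173 ≈ 2.312 bits/symbol.

2.312 bits/symbol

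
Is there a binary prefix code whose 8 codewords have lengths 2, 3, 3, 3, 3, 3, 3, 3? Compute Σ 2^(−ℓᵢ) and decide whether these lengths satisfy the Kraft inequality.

1.125; no

With common denominator 2^3 = 8: Σ 2^(−ℓᵢ) = 2/8 + 1/8 + 1/8 + 1/8 + 1/8 + 1/8 + 1/8 + 1/8 = 9/8 = 1.125.
Kraft's inequality requires Σ ≤ 1; here Σ = 1.125 > 1, so no such prefix code exists.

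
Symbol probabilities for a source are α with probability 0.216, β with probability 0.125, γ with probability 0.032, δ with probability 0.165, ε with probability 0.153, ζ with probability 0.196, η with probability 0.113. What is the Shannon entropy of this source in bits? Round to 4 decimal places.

H = −Σ pᵢ log₂ pᵢ.
−0.216·log₂(0.216) = 0.4776
−0.125·log₂(0.125) = 0.3750
−0.032·log₂(0.032) = 0.1589
−0.165·log₂(0.165) = 0.4289
−0.153·log₂(0.153) = 0.4144
−0.196·log₂(0.196) = 0.4608
−0.113·log₂(0.113) = 0.3555
Sum ≈ 2.6710 → 2.6710 bits.

2.6710 bits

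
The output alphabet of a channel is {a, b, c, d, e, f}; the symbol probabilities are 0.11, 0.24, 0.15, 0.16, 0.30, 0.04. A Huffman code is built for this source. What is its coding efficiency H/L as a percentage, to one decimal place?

Entropy H = −Σ p log₂ p ≈ 2.3848 bits.
Huffman merges: 1/25+11/100→3/20; 3/20+3/20→3/10; 4/25+6/25→2/5; 3/10+3/10→3/5; 2/5+3/5→1. L = 49/20 ≈ 2.4500.
Efficiency = H/L = 2.3848/2.4500 = 97.3%.

97.3%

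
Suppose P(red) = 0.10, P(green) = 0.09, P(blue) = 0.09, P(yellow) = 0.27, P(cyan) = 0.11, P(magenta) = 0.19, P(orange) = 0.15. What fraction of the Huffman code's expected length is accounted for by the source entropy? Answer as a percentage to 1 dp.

Entropy H = −Σ p log₂ p ≈ 2.6836 bits.
Huffman merges: 9/100+9/100→9/50; 1/10+11/100→21/100; 3/20+9/50→33/100; 19/100+21/100→2/5; 27/100+33/100→3/5; 2/5+3/5→1. L = 68/25 ≈ 2.7200.
Efficiency = H/L = 2.6836/2.7200 = 98.7%.

98.7%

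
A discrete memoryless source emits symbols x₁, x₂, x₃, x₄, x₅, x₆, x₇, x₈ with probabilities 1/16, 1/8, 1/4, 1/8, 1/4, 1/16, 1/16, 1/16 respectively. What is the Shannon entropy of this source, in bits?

2.75 bits

Each probability is a power of 1/2, so log₂(1/p) is an integer.
H = Σ p·log₂(1/p) = 1/16·4 + 1/8·3 + 1/4·2 + 1/8·3 + 1/4·2 + 1/16·4 + 1/16·4 + 1/16·4 = 2.75 bits.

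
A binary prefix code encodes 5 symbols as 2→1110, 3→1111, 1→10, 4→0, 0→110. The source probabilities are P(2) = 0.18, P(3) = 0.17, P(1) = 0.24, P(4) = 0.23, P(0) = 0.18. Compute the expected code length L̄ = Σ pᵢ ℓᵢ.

L̄ = Σ pᵢ·ℓᵢ = 0.18·4 + 0.17·4 + 0.24·2 + 0.23·1 + 0.18·3 = 2.65 bits/symbol.

2.65 bits/symbol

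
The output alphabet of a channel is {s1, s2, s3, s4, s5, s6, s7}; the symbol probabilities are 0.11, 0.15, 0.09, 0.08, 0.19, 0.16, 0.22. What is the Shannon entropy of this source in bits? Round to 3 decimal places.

H = −Σ pᵢ log₂ pᵢ.
−0.11·log₂(0.11) = 0.3503
−0.15·log₂(0.15) = 0.4105
−0.09·log₂(0.09) = 0.3127
−0.08·log₂(0.08) = 0.2915
−0.19·log₂(0.19) = 0.4552
−0.16·log₂(0.16) = 0.4230
−0.22·log₂(0.22) = 0.4806
Sum ≈ 2.7238 → 2.724 bits.

2.724 bits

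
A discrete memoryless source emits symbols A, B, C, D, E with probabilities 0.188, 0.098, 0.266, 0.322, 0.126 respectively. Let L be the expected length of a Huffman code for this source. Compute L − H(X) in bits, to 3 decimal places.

0.031 bits

Entropy H = −Σ p log₂ p ≈ 2.1929 bits.
Huffman merges: 49/500+63/500→28/125; 47/250+28/125→103/250; 133/500+161/500→147/250; 103/250+147/250→1. L = 278/125 ≈ 2.2240.
L − H = 2.2240 − 2.1929 = 0.031 bits.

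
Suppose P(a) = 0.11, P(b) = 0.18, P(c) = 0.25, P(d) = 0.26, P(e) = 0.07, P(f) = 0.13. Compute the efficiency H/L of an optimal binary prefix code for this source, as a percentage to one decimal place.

Entropy H = −Σ p log₂ p ≈ 2.4521 bits.
Huffman merges: 7/100+11/100→9/50; 13/100+9/50→31/100; 9/50+1/4→43/100; 13/50+31/100→57/100; 43/100+57/100→1. L = 249/100 ≈ 2.4900.
Efficiency = H/L = 2.4521/2.4900 = 98.5%.

98.5%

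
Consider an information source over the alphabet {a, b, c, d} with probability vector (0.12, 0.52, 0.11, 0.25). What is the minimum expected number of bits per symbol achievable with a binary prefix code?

1.71 bits/symbol

Repeatedly combine the two least-probable nodes; the expected code length is the sum of the merged weights.
merge 11/100 + 3/25 → 23/100
merge 23/100 + 1/4 → 12/25
merge 12/25 + 13/25 → 1
L = 23/100 + 12/25 + 1 = 171/100 = 1.71 bits/symbol.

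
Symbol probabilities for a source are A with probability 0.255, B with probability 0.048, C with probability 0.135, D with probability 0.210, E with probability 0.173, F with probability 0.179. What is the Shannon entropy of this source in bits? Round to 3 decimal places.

H = −Σ pᵢ log₂ pᵢ.
−0.255·log₂(0.255) = 0.5027
−0.048·log₂(0.048) = 0.2103
−0.135·log₂(0.135) = 0.3900
−0.210·log₂(0.210) = 0.4728
−0.173·log₂(0.173) = 0.4379
−0.179·log₂(0.179) = 0.4443
Sum ≈ 2.4580 → 2.458 bits.

2.458 bits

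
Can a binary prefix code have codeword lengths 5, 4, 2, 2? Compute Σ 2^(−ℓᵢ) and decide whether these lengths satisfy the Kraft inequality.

0.59375; yes

With common denominator 2^5 = 32: Σ 2^(−ℓᵢ) = 1/32 + 2/32 + 8/32 + 8/32 = 19/32 = 0.59375.
Kraft's inequality requires Σ ≤ 1; here Σ = 0.59375 ≤ 1, so such a prefix code exists.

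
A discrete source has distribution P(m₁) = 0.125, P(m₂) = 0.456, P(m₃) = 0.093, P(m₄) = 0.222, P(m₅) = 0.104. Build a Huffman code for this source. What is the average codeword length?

Repeatedly combine the two least-probable nodes; the expected code length is the sum of the merged weights.
merge 93/1000 + 13/125 → 197/1000
merge 1/8 + 197/1000 → 161/500
merge 111/500 + 161/500 → 68/125
merge 57/125 + 68/125 → 1
L = 197/1000 + 161/500 + 68/125 + 1 = 2063/1000 = 2.063 bits/symbol.

2.063 bits/symbol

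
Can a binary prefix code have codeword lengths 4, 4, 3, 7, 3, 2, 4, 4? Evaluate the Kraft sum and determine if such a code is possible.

0.7578125; yes

With common denominator 2^7 = 128: Σ 2^(−ℓᵢ) = 8/128 + 8/128 + 16/128 + 1/128 + 16/128 + 32/128 + 8/128 + 8/128 = 97/128 = 0.7578125.
Kraft's inequality requires Σ ≤ 1; here Σ = 0.7578125 ≤ 1, so such a prefix code exists.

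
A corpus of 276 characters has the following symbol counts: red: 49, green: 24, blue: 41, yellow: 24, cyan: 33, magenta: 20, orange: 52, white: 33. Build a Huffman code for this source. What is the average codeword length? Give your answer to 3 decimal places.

Probabilities are the counts divided by 276.
Repeatedly combine the two least-probable nodes; the expected code length is the sum of the merged weights.
merge 5/69 + 2/23 → 11/69
merge 2/23 + 11/92 → 19/92
merge 11/92 + 41/276 → 37/138
merge 11/69 + 49/276 → 31/92
merge 13/69 + 19/92 → 109/276
merge 37/138 + 31/92 → 167/276
merge 109/276 + 167/276 → 1
L = 11/69 + 19/92 + 37/138 + 31/92 + 109/276 + 167/276 + 1 = 205/69 ≈ 2.971 bits/symbol.

2.971 bits/symbol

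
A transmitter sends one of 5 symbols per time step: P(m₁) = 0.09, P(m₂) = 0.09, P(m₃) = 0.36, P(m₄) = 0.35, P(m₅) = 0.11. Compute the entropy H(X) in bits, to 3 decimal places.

2.036 bits

H = −Σ pᵢ log₂ pᵢ.
−0.09·log₂(0.09) = 0.3127
−0.09·log₂(0.09) = 0.3127
−0.36·log₂(0.36) = 0.5306
−0.35·log₂(0.35) = 0.5301
−0.11·log₂(0.11) = 0.3503
Sum ≈ 2.0363 → 2.036 bits.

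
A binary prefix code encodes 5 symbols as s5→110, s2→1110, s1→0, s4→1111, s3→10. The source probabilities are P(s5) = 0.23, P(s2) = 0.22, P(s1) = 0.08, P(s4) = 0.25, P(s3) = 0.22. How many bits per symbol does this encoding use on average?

3.09 bits/symbol

L̄ = Σ pᵢ·ℓᵢ = 0.23·3 + 0.22·4 + 0.08·1 + 0.25·4 + 0.22·2 = 3.09 bits/symbol.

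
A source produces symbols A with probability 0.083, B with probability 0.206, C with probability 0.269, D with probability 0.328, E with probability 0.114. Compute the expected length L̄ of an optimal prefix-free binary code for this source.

2.197 bits/symbol

Repeatedly combine the two least-probable nodes; the expected code length is the sum of the merged weights.
merge 83/1000 + 57/500 → 197/1000
merge 197/1000 + 103/500 → 403/1000
merge 269/1000 + 41/125 → 597/1000
merge 403/1000 + 597/1000 → 1
L = 197/1000 + 403/1000 + 597/1000 + 1 = 2197/1000 = 2.197 bits/symbol.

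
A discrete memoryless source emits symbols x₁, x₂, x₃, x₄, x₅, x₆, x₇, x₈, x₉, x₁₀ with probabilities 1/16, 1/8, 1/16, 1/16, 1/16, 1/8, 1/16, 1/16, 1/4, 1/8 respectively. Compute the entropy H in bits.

Each probability is a power of 1/2, so log₂(1/p) is an integer.
H = Σ p·log₂(1/p) = 1/16·4 + 1/8·3 + 1/16·4 + 1/16·4 + 1/16·4 + 1/8·3 + 1/16·4 + 1/16·4 + 1/4·2 + 1/8·3 = 3.125 bits.

3.125 bits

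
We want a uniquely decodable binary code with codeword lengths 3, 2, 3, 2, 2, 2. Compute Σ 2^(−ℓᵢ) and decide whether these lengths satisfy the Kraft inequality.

1.25; no

With common denominator 2^3 = 8: Σ 2^(−ℓᵢ) = 1/8 + 2/8 + 1/8 + 2/8 + 2/8 + 2/8 = 10/8 = 1.25.
Kraft's inequality requires Σ ≤ 1; here Σ = 1.25 > 1, so no such prefix code exists.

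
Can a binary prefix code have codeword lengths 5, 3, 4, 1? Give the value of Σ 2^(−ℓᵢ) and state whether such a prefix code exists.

With common denominator 2^5 = 32: Σ 2^(−ℓᵢ) = 1/32 + 4/32 + 2/32 + 16/32 = 23/32 = 0.71875.
Kraft's inequality requires Σ ≤ 1; here Σ = 0.71875 ≤ 1, so such a prefix code exists.

0.71875; yes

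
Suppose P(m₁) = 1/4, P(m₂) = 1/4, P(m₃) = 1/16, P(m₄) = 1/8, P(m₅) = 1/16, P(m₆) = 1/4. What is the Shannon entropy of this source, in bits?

Each probability is a power of 1/2, so log₂(1/p) is an integer.
H = Σ p·log₂(1/p) = 1/4·2 + 1/4·2 + 1/16·4 + 1/8·3 + 1/16·4 + 1/4·2 = 2.375 bits.

2.375 bits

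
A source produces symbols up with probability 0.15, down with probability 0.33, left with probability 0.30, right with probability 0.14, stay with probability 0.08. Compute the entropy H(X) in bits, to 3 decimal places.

2.148 bits

H = −Σ pᵢ log₂ pᵢ.
−0.15·log₂(0.15) = 0.4105
−0.33·log₂(0.33) = 0.5278
−0.30·log₂(0.30) = 0.5211
−0.14·log₂(0.14) = 0.3971
−0.08·log₂(0.08) = 0.2915
Sum ≈ 2.1481 → 2.148 bits.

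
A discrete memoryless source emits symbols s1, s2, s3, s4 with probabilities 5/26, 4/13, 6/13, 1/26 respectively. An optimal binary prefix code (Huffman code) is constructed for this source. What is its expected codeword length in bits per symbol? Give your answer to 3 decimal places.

1.769 bits/symbol

Repeatedly combine the two least-probable nodes; the expected code length is the sum of the merged weights.
merge 1/26 + 5/26 → 3/13
merge 3/13 + 4/13 → 7/13
merge 6/13 + 7/13 → 1
L = 3/13 + 7/13 + 1 = 23/13 ≈ 1.769 bits/symbol.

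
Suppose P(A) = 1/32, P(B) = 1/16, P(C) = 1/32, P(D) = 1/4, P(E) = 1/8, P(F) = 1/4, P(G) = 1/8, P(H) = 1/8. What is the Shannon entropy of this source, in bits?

2.6875 bits

Each probability is a power of 1/2, so log₂(1/p) is an integer.
H = Σ p·log₂(1/p) = 1/32·5 + 1/16·4 + 1/32·5 + 1/4·2 + 1/8·3 + 1/4·2 + 1/8·3 + 1/8·3 = 2.6875 bits.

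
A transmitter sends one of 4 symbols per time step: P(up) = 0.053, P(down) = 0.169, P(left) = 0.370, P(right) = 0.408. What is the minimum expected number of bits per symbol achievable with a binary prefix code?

Repeatedly combine the two least-probable nodes; the expected code length is the sum of the merged weights.
merge 53/1000 + 169/1000 → 111/500
merge 111/500 + 37/100 → 74/125
merge 51/125 + 74/125 → 1
L = 111/500 + 74/125 + 1 = 907/500 = 1.814 bits/symbol.

1.814 bits/symbol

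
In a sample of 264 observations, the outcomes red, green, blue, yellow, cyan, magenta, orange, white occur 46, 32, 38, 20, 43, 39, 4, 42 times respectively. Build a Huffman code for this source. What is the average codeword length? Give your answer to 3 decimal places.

Probabilities are the counts divided by 264.
Repeatedly combine the two least-probable nodes; the expected code length is the sum of the merged weights.
merge 1/66 + 5/66 → 1/11
merge 1/11 + 4/33 → 7/33
merge 19/132 + 13/88 → 7/24
merge 7/44 + 43/264 → 85/264
merge 23/132 + 7/33 → 17/44
merge 7/24 + 85/264 → 27/44
merge 17/44 + 27/44 → 1
L = 1/11 + 7/33 + 7/24 + 85/264 + 17/44 + 27/44 + 1 = 35/12 ≈ 2.917 bits/symbol.

2.917 bits/symbol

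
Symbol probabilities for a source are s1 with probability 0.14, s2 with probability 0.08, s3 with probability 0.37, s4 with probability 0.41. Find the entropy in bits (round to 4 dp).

1.7467 bits

H = −Σ pᵢ log₂ pᵢ.
−0.14·log₂(0.14) = 0.3971
−0.08·log₂(0.08) = 0.2915
−0.37·log₂(0.37) = 0.5307
−0.41·log₂(0.41) = 0.5274
Sum ≈ 1.7467 → 1.7467 bits.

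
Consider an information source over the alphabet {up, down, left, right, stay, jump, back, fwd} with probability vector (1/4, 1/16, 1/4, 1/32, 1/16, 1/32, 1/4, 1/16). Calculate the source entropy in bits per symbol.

2.5625 bits

Each probability is a power of 1/2, so log₂(1/p) is an integer.
H = Σ p·log₂(1/p) = 1/4·2 + 1/16·4 + 1/4·2 + 1/32·5 + 1/16·4 + 1/32·5 + 1/4·2 + 1/16·4 = 2.5625 bits.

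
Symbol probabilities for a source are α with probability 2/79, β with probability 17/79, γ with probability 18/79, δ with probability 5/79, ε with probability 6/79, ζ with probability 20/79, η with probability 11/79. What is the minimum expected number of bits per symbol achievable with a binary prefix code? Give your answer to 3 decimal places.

Repeatedly combine the two least-probable nodes; the expected code length is the sum of the merged weights.
merge 2/79 + 5/79 → 7/79
merge 6/79 + 7/79 → 13/79
merge 11/79 + 13/79 → 24/79
merge 17/79 + 18/79 → 35/79
merge 20/79 + 24/79 → 44/79
merge 35/79 + 44/79 → 1
L = 7/79 + 13/79 + 24/79 + 35/79 + 44/79 + 1 = 202/79 ≈ 2.557 bits/symbol.

2.557 bits/symbol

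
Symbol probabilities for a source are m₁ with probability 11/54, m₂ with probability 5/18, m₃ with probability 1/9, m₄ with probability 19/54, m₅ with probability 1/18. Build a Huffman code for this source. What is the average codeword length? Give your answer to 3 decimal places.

2.167 bits/symbol

Repeatedly combine the two least-probable nodes; the expected code length is the sum of the merged weights.
merge 1/18 + 1/9 → 1/6
merge 1/6 + 11/54 → 10/27
merge 5/18 + 19/54 → 17/27
merge 10/27 + 17/27 → 1
L = 1/6 + 10/27 + 17/27 + 1 = 13/6 ≈ 2.167 bits/symbol.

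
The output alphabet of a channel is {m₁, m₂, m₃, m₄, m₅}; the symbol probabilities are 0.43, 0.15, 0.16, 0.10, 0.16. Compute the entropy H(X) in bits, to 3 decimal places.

H = −Σ pᵢ log₂ pᵢ.
−0.43·log₂(0.43) = 0.5236
−0.15·log₂(0.15) = 0.4105
−0.16·log₂(0.16) = 0.4230
−0.10·log₂(0.10) = 0.3322
−0.16·log₂(0.16) = 0.4230
Sum ≈ 2.1123 → 2.112 bits.

2.112 bits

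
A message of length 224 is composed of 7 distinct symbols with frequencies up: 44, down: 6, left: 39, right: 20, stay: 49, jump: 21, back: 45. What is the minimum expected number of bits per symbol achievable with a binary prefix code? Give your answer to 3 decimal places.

2.696 bits/symbol

Probabilities are the counts divided by 224.
Repeatedly combine the two least-probable nodes; the expected code length is the sum of the merged weights.
merge 3/112 + 5/56 → 13/112
merge 3/32 + 13/112 → 47/224
merge 39/224 + 11/56 → 83/224
merge 45/224 + 47/224 → 23/56
merge 7/32 + 83/224 → 33/56
merge 23/56 + 33/56 → 1
L = 13/112 + 47/224 + 83/224 + 23/56 + 33/56 + 1 = 151/56 ≈ 2.696 bits/symbol.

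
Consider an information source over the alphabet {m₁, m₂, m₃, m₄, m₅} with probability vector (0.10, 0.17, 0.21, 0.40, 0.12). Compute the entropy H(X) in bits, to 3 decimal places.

2.135 bits

H = −Σ pᵢ log₂ pᵢ.
−0.10·log₂(0.10) = 0.3322
−0.17·log₂(0.17) = 0.4346
−0.21·log₂(0.21) = 0.4728
−0.40·log₂(0.40) = 0.5288
−0.12·log₂(0.12) = 0.3671
Sum ≈ 2.1354 → 2.135 bits.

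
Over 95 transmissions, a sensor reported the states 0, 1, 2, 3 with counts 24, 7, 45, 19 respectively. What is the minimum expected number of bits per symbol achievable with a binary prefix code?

1.8 bits/symbol

Probabilities are the counts divided by 95.
Repeatedly combine the two least-probable nodes; the expected code length is the sum of the merged weights.
merge 7/95 + 1/5 → 26/95
merge 24/95 + 26/95 → 10/19
merge 9/19 + 10/19 → 1
L = 26/95 + 10/19 + 1 = 9/5 = 1.8 bits/symbol.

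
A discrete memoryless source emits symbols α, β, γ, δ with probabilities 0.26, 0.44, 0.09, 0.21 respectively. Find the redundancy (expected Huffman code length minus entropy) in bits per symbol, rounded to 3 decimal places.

0.048 bits

Entropy H = −Σ p log₂ p ≈ 1.8119 bits.
Huffman merges: 9/100+21/100→3/10; 13/50+3/10→14/25; 11/25+14/25→1. L = 93/50 ≈ 1.8600.
L − H = 1.8600 − 1.8119 = 0.048 bits.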